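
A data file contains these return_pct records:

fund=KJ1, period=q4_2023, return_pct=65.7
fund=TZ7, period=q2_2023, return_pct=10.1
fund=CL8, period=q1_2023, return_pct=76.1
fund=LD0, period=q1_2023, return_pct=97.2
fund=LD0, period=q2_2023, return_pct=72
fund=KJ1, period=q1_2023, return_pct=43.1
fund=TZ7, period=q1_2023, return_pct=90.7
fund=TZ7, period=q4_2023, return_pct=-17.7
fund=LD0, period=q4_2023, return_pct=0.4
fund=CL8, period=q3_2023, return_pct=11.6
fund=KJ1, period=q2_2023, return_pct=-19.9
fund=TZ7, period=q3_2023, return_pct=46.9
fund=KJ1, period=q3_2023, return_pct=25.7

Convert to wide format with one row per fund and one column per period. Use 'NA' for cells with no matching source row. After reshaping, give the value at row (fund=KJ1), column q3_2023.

The long row with fund=KJ1, period=q3_2023 has return_pct=25.7.

25.7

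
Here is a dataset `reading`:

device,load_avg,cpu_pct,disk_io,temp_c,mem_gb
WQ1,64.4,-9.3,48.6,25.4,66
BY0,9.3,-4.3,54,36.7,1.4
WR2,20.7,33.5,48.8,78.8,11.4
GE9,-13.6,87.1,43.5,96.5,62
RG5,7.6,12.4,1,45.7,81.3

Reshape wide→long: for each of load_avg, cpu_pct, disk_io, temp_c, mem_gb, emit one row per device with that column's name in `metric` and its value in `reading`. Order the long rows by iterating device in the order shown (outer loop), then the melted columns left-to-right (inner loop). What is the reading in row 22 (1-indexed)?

25 rows total (5 × 5). Row 22: index ⌊(22-1)/5⌋ = 4 into device → RG5; (22-1) mod 5 = 1 into the melted columns → cpu_pct.
So row 22 is (RG5, cpu_pct, 12.4); reading = 12.4.

12.4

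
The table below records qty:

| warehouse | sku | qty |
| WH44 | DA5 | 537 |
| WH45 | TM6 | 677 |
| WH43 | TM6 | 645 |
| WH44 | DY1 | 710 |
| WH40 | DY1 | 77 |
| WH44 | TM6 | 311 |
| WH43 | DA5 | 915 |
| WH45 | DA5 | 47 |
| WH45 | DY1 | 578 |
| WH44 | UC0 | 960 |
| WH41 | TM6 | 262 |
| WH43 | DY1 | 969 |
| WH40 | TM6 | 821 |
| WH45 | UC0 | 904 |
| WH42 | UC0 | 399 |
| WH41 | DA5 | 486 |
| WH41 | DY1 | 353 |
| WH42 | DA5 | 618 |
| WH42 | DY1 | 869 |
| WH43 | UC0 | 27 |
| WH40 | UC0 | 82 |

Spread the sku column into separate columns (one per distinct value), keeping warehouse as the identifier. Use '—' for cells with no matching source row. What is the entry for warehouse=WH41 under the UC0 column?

No long-format row has warehouse=WH41 and sku=UC0, so the cell is —.

—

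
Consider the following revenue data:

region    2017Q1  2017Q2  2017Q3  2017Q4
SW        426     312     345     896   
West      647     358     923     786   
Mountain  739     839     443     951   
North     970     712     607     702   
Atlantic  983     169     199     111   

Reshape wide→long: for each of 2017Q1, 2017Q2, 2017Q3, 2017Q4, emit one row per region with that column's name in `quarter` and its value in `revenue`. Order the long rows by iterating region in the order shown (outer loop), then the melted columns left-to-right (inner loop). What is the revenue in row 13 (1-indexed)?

20 rows total (5 × 4). Row 13: index ⌊(13-1)/4⌋ = 3 into region → North; (13-1) mod 4 = 0 into the melted columns → 2017Q1.
So row 13 is (North, 2017Q1, 970); revenue = 970.

970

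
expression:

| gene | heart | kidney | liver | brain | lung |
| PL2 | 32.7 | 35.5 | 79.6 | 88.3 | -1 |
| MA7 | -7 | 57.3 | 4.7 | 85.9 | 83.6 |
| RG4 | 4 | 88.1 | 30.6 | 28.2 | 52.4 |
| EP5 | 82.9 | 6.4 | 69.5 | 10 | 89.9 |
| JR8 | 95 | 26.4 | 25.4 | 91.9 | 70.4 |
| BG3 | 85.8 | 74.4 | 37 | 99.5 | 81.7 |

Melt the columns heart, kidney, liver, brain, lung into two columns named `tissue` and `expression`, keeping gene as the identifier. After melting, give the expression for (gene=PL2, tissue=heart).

Unpivoting turns each (gene, wide-column) pair into one long row.
The wide cell at row PL2, column heart holds 32.7, so the long row (PL2, heart) has expression=32.7.

32.7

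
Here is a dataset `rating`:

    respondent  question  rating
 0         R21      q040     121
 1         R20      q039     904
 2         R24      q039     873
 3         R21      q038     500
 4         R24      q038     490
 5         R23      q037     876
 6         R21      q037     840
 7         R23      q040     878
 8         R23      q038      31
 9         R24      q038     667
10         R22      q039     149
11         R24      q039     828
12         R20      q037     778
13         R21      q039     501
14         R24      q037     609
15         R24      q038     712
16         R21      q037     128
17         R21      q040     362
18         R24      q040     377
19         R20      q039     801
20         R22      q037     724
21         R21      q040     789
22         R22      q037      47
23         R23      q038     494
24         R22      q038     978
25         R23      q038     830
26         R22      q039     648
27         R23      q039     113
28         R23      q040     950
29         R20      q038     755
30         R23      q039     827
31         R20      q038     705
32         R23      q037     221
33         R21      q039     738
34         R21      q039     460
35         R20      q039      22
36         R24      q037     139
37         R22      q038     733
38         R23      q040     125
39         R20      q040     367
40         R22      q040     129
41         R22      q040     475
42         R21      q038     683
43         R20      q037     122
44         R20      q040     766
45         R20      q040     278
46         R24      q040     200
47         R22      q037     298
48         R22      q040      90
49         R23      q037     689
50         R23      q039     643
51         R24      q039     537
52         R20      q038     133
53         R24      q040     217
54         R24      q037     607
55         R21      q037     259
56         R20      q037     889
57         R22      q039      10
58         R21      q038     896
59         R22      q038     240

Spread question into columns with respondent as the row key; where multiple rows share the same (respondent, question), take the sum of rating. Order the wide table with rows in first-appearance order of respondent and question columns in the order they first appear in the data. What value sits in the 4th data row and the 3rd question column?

1355

With rows in first-appearance order of respondent, row 4 is respondent=R23. question columns in first-appearance order: q040, q039, q038, q037; column 3 is q038.
Long rows with respondent=R23, question=q038: 31 + 494 + 830 = 1355.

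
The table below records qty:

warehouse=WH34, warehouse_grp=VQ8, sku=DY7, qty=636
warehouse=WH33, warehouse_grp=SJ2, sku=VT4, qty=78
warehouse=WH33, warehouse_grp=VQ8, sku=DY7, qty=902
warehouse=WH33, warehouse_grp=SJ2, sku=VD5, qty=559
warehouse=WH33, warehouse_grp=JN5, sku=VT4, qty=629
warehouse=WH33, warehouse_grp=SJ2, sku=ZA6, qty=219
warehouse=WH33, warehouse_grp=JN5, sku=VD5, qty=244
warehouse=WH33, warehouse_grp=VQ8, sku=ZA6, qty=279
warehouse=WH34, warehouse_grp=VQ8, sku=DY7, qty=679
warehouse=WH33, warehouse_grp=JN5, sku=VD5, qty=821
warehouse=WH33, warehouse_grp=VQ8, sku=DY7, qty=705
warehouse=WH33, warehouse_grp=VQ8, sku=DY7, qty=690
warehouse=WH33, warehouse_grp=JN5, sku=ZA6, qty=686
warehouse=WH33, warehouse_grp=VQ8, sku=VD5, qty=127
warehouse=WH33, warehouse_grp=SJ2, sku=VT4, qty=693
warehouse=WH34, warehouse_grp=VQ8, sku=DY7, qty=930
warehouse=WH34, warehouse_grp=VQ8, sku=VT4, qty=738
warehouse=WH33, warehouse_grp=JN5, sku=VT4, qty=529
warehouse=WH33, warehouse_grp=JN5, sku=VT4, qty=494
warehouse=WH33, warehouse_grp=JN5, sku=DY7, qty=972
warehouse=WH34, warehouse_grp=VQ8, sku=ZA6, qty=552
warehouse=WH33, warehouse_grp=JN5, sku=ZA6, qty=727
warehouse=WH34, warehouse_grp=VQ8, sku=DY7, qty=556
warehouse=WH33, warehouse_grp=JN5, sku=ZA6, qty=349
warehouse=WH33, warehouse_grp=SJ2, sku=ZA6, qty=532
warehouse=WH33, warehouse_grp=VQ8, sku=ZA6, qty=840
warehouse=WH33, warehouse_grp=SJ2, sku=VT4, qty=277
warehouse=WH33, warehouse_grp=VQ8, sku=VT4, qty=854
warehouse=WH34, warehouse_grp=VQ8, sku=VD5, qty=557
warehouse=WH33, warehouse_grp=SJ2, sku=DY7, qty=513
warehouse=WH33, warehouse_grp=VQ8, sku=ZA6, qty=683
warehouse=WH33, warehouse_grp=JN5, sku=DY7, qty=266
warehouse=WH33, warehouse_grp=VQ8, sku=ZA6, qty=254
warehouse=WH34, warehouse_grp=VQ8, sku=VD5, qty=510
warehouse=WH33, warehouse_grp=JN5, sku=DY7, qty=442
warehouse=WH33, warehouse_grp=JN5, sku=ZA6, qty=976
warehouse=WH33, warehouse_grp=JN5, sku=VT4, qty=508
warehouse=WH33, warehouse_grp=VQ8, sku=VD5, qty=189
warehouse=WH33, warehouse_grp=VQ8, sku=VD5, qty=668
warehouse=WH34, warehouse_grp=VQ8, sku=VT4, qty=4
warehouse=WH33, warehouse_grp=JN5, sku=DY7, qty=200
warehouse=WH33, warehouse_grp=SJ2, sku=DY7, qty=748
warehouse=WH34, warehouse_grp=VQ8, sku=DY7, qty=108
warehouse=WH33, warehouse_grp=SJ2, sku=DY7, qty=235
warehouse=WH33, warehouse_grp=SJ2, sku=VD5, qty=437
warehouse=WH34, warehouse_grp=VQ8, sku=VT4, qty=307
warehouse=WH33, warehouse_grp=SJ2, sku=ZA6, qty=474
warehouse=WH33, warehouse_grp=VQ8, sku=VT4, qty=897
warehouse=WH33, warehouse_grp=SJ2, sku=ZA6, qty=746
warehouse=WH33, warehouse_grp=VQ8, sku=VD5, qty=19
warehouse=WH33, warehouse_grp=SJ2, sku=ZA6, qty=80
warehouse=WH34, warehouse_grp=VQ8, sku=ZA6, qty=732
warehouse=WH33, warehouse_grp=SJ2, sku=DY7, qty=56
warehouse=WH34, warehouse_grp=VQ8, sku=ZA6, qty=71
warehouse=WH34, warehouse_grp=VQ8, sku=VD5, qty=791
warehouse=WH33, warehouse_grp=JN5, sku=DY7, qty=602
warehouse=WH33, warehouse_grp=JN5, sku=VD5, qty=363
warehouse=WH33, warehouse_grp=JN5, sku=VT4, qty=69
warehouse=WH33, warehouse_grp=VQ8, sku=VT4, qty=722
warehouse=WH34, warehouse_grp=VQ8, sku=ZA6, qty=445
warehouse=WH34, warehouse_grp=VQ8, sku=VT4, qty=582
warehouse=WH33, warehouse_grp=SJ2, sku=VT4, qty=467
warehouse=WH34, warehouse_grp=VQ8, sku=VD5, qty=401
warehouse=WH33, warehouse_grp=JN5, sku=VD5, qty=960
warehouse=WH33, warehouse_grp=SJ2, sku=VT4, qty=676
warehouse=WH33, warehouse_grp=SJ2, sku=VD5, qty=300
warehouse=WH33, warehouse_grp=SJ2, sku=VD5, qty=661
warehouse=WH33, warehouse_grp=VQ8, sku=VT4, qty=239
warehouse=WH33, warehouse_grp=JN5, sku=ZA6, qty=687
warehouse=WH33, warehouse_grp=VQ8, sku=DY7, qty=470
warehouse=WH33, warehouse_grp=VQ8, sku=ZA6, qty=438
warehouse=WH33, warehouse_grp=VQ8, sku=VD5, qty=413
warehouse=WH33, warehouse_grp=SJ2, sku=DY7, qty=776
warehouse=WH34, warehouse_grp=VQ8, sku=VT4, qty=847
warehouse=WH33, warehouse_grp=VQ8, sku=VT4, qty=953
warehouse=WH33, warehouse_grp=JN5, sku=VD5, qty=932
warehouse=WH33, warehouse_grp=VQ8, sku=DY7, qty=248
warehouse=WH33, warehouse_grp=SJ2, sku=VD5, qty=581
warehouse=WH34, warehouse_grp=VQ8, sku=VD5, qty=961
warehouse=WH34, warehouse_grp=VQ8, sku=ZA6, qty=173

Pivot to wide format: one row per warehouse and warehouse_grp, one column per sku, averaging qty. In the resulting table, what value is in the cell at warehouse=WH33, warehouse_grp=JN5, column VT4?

445.80

Rows with warehouse=WH33, warehouse_grp=JN5 and sku=VT4: qty values are 629, 529, 494, 508, 69.
(629 + 529 + 494 + 508 + 69) / 5 = 445.80.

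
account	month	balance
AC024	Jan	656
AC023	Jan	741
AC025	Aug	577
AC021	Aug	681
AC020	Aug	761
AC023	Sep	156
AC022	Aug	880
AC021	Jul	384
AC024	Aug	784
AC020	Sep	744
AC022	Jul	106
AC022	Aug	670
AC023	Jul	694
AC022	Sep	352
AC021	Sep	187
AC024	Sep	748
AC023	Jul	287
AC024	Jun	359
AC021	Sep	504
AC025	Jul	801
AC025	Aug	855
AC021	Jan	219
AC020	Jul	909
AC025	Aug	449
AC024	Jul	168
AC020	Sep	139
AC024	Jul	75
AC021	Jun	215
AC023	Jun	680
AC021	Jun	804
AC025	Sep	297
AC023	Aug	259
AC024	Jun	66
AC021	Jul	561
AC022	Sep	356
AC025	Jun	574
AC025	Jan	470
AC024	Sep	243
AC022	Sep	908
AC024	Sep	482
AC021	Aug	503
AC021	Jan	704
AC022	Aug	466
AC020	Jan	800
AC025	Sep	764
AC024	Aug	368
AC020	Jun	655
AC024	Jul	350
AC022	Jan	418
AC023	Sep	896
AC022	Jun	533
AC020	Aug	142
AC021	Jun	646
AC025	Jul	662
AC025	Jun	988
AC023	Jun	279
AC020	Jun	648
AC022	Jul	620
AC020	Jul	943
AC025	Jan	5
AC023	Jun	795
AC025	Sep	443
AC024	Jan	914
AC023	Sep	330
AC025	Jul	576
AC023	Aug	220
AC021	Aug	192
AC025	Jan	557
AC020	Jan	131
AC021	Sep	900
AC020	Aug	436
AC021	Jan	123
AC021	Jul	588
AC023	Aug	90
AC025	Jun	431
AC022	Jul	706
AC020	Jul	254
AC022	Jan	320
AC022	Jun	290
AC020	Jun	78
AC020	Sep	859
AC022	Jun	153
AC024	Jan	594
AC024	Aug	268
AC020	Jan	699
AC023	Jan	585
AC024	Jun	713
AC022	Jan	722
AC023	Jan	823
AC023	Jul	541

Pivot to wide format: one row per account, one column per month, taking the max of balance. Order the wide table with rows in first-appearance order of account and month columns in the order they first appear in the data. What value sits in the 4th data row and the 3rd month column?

With rows in first-appearance order of account, row 4 is account=AC021. month columns in first-appearance order: Jan, Aug, Sep, Jul, Jun; column 3 is Sep.
Long rows with account=AC021, month=Sep: max(187, 504, 900) = 900.

900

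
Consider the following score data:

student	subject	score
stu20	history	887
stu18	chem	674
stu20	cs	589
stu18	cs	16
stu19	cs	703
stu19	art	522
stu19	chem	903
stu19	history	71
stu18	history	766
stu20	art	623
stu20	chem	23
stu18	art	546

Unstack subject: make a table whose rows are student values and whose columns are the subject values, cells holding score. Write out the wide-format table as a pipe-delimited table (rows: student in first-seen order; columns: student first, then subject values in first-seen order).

| student | history | chem | cs | art |
| stu20 | 887 | 23 | 589 | 623 |
| stu18 | 766 | 674 | 16 | 546 |
| stu19 | 71 | 903 | 703 | 522 |

Columns: student plus the 4 distinct subject values (history, chem, cs, art).
For example, row stu20 column history takes score=887 from the long row (stu20, history).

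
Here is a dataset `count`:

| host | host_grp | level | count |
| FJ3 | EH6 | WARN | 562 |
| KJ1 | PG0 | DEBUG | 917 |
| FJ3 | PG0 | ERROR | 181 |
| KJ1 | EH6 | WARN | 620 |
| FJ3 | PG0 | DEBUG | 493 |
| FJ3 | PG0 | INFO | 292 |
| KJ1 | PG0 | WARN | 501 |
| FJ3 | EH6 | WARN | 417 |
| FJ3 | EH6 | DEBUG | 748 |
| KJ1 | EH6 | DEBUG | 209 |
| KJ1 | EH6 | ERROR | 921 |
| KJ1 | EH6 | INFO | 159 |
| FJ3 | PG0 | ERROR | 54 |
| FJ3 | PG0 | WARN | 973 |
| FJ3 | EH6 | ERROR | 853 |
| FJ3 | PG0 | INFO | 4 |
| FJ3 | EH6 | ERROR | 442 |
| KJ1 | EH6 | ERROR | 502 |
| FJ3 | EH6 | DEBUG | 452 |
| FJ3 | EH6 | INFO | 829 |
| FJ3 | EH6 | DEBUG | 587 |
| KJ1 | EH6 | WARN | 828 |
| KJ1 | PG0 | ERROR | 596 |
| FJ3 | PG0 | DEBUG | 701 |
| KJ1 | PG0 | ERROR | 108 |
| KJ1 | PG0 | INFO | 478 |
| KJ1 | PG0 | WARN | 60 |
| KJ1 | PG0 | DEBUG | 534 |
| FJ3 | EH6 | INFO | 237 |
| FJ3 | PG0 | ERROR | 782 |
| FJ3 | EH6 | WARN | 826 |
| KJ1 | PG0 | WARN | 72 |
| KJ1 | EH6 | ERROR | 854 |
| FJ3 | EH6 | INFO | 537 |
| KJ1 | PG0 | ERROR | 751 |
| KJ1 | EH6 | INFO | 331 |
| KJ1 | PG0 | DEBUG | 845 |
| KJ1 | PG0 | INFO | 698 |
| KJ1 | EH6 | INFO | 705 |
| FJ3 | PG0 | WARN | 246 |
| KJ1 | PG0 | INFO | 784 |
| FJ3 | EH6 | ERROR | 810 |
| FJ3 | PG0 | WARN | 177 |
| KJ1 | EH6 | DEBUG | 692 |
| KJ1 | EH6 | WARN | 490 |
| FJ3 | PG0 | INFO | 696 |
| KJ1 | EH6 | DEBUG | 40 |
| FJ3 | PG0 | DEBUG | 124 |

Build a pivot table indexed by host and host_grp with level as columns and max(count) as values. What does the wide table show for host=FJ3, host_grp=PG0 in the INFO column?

696

Rows with host=FJ3, host_grp=PG0 and level=INFO: count values are 292, 4, 696.
max(292, 4, 696) = 696.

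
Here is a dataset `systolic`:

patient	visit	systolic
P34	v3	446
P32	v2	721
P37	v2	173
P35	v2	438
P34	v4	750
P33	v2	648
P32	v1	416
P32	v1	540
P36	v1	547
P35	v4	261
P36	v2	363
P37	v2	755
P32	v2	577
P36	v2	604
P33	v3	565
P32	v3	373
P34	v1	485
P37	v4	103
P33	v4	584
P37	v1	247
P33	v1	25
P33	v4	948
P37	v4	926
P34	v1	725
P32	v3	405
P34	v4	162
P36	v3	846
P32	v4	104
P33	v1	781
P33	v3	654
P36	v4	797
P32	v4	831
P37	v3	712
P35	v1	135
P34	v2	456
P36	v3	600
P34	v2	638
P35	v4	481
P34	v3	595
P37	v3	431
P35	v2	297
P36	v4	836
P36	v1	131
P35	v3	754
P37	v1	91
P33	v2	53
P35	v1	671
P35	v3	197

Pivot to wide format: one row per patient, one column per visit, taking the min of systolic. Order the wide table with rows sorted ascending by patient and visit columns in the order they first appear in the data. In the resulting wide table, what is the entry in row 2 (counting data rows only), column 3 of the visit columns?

With rows sorted ascending by patient, row 2 is patient=P33. visit columns in first-appearance order: v3, v2, v4, v1; column 3 is v4.
Long rows with patient=P33, visit=v4: min(584, 948) = 584.

584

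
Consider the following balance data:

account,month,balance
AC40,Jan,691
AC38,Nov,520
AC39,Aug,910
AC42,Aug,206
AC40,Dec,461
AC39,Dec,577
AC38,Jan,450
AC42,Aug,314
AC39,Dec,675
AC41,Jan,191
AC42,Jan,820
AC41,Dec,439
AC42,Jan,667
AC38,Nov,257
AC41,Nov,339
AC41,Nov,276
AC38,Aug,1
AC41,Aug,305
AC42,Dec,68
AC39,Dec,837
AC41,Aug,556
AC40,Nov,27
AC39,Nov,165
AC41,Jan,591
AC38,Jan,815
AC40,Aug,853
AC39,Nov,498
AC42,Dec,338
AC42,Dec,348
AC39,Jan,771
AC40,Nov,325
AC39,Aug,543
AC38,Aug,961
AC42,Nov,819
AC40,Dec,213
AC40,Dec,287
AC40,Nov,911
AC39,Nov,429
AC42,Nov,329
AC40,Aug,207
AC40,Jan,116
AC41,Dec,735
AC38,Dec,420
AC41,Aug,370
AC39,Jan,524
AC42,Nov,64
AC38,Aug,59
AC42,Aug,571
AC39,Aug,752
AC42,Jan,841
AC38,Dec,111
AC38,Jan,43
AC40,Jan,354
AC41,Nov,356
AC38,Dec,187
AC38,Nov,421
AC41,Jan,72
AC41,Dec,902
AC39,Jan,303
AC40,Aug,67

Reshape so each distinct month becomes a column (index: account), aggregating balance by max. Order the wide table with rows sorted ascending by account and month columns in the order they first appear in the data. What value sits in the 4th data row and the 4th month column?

902

With rows sorted ascending by account, row 4 is account=AC41. month columns in first-appearance order: Jan, Nov, Aug, Dec; column 4 is Dec.
Long rows with account=AC41, month=Dec: max(439, 735, 902) = 902.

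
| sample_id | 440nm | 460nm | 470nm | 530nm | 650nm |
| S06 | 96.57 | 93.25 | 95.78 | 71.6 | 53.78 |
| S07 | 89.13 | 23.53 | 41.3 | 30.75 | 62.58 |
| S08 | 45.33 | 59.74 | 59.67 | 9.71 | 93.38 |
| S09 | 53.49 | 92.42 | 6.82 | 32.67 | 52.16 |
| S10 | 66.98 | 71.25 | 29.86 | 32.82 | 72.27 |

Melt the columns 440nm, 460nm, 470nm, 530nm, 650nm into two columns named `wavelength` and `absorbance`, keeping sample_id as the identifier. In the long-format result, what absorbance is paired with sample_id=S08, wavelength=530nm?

Unpivoting turns each (sample_id, wide-column) pair into one long row.
The wide cell at row S08, column 530nm holds 9.71, so the long row (S08, 530nm) has absorbance=9.71.

9.71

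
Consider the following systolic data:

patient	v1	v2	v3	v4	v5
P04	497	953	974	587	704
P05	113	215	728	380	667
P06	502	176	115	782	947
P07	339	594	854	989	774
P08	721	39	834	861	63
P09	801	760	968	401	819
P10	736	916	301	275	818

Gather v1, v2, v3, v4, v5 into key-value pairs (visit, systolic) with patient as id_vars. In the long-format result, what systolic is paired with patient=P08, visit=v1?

Unpivoting turns each (patient, wide-column) pair into one long row.
The wide cell at row P08, column v1 holds 721, so the long row (P08, v1) has systolic=721.

721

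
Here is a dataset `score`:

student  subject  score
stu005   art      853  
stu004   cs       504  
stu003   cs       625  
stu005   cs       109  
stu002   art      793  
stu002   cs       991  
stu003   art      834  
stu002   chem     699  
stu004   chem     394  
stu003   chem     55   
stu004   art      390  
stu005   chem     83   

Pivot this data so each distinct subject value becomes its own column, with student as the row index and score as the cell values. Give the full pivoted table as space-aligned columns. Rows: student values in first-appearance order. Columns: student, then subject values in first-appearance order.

student  art  cs   chem
stu005   853  109  83  
stu004   390  504  394 
stu003   834  625  55  
stu002   793  991  699 

Columns: student plus the 3 distinct subject values (art, cs, chem).
For example, row stu005 column art takes score=853 from the long row (stu005, art).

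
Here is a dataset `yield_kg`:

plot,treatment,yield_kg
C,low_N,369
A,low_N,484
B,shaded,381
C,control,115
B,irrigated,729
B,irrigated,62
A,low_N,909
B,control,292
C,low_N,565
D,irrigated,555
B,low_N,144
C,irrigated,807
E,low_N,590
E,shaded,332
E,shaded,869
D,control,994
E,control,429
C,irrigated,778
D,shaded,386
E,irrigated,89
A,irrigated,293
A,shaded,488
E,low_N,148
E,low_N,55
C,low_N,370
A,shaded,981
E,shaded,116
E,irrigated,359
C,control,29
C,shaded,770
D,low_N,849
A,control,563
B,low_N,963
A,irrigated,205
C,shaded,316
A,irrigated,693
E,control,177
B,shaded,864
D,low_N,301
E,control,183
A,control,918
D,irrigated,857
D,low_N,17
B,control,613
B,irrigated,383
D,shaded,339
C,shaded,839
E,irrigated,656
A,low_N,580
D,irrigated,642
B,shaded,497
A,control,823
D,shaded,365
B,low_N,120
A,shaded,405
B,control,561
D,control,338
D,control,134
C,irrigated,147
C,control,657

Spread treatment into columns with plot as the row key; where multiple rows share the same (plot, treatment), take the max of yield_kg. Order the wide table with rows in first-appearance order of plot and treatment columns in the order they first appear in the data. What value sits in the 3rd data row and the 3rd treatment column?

With rows in first-appearance order of plot, row 3 is plot=B. treatment columns in first-appearance order: low_N, shaded, control, irrigated; column 3 is control.
Long rows with plot=B, treatment=control: max(292, 613, 561) = 613.

613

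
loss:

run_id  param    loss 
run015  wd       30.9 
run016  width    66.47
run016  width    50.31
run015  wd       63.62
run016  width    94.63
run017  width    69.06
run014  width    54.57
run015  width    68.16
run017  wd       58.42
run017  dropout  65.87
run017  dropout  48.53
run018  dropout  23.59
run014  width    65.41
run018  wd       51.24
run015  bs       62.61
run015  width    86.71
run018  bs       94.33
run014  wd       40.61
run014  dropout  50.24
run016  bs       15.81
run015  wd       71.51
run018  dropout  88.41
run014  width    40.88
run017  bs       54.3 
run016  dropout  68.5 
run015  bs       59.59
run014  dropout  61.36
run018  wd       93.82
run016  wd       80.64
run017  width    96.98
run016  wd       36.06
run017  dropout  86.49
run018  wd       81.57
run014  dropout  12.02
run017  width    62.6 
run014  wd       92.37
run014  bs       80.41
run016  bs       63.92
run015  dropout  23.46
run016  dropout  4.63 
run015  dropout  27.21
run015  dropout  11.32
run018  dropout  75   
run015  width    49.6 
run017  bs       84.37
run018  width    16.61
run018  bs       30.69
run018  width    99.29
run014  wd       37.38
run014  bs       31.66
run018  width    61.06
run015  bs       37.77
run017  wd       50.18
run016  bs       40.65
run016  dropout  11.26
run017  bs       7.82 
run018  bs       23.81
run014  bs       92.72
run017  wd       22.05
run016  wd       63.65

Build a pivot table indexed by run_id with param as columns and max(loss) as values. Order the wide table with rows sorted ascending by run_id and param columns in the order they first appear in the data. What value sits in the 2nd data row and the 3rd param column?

With rows sorted ascending by run_id, row 2 is run_id=run015. param columns in first-appearance order: wd, width, dropout, bs; column 3 is dropout.
Long rows with run_id=run015, param=dropout: max(23.46, 27.21, 11.32) = 27.21.

27.21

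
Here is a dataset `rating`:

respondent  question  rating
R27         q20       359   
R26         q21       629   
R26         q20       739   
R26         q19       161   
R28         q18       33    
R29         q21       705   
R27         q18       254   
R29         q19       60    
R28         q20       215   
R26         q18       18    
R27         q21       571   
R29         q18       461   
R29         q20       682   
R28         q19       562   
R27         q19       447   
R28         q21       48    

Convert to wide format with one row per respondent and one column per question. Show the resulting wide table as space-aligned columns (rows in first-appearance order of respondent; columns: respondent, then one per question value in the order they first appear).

Columns: respondent plus the 4 distinct question values (q20, q21, q19, q18).
For example, row R27 column q20 takes rating=359 from the long row (R27, q20).

respondent  q20  q21  q19  q18
R27         359  571  447  254
R26         739  629  161  18 
R28         215  48   562  33 
R29         682  705  60   461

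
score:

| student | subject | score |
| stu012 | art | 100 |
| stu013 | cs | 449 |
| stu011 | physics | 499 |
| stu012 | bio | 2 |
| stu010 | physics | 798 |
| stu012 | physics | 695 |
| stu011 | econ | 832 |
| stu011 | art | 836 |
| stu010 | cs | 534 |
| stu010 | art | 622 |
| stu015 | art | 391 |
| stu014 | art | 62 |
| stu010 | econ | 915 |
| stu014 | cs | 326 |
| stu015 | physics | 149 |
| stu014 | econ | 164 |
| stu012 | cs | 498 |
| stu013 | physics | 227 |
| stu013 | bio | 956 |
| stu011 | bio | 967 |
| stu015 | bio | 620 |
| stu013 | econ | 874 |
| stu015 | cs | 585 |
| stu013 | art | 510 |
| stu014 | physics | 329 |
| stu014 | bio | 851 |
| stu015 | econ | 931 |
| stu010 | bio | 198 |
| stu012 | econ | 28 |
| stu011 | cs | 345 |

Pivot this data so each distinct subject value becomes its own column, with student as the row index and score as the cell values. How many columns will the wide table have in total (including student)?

6

1 column for student plus 5 distinct subject values → 6 columns.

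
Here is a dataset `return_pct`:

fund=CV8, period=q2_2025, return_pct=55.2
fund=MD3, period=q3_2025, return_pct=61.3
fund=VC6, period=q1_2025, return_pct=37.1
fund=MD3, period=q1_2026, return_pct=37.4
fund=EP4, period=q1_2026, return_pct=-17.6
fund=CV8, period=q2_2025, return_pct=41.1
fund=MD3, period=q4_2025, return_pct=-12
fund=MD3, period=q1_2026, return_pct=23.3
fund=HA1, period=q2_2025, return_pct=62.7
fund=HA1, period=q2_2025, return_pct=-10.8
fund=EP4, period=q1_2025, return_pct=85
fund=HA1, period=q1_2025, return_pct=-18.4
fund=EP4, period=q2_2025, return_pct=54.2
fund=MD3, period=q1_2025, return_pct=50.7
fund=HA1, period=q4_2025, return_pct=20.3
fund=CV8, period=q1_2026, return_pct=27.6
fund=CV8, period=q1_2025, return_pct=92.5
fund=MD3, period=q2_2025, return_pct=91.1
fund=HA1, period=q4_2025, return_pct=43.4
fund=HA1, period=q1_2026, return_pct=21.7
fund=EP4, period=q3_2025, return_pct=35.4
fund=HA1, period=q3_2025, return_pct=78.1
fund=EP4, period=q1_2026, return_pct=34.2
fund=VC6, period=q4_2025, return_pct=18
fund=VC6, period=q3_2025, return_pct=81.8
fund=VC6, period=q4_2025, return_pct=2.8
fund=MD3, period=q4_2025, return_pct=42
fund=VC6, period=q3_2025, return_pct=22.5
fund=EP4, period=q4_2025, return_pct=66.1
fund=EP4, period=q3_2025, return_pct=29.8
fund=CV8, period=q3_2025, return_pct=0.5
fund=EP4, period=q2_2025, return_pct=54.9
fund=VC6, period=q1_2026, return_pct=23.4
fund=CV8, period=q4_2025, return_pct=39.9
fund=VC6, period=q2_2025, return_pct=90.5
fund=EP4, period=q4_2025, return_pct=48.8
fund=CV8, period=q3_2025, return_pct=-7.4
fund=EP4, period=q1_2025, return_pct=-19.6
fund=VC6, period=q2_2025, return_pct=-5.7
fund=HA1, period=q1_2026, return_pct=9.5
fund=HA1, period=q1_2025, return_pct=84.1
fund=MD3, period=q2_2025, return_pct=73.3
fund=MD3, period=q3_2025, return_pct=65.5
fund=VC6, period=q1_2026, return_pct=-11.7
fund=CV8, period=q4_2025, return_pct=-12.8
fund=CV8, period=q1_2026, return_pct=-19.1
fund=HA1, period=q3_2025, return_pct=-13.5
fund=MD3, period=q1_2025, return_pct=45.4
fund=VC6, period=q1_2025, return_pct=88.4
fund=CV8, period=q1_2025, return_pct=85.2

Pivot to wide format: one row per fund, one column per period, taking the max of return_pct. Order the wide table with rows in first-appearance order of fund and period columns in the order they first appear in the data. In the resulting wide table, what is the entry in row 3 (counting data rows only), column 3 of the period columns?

With rows in first-appearance order of fund, row 3 is fund=VC6. period columns in first-appearance order: q2_2025, q3_2025, q1_2025, q1_2026, q4_2025; column 3 is q1_2025.
Long rows with fund=VC6, period=q1_2025: max(37.1, 88.4) = 88.4.

88.4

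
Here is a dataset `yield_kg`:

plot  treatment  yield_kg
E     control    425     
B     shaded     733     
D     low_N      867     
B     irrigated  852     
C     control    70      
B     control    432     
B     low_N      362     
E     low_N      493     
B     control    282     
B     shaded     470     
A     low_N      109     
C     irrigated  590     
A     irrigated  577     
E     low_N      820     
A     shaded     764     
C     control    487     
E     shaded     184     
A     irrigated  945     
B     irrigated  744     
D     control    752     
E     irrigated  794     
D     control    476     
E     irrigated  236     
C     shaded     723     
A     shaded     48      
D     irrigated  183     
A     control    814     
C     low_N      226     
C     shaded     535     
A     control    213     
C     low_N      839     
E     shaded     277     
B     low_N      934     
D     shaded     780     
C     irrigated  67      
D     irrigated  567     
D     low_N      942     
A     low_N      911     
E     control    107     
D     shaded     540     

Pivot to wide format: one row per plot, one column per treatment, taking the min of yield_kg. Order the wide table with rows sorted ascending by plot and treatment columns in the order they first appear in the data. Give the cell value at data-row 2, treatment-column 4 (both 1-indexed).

With rows sorted ascending by plot, row 2 is plot=B. treatment columns in first-appearance order: control, shaded, low_N, irrigated; column 4 is irrigated.
Long rows with plot=B, treatment=irrigated: min(852, 744) = 744.

744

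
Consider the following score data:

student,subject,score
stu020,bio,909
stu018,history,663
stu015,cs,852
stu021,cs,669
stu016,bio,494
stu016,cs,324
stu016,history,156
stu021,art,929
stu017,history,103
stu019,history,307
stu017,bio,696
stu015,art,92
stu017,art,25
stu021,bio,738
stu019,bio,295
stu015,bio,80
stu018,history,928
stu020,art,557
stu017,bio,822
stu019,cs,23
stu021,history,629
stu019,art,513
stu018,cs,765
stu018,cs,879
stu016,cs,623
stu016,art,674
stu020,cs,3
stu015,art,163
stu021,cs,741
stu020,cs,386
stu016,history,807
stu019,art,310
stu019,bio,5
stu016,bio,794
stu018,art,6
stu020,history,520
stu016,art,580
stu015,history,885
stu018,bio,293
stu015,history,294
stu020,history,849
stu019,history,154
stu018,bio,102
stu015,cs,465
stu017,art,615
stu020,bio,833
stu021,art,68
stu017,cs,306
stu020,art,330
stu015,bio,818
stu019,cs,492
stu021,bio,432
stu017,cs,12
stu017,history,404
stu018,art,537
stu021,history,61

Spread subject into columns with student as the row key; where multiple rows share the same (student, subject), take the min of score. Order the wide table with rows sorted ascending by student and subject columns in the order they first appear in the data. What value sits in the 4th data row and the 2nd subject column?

With rows sorted ascending by student, row 4 is student=stu018. subject columns in first-appearance order: bio, history, cs, art; column 2 is history.
Long rows with student=stu018, subject=history: min(663, 928) = 663.

663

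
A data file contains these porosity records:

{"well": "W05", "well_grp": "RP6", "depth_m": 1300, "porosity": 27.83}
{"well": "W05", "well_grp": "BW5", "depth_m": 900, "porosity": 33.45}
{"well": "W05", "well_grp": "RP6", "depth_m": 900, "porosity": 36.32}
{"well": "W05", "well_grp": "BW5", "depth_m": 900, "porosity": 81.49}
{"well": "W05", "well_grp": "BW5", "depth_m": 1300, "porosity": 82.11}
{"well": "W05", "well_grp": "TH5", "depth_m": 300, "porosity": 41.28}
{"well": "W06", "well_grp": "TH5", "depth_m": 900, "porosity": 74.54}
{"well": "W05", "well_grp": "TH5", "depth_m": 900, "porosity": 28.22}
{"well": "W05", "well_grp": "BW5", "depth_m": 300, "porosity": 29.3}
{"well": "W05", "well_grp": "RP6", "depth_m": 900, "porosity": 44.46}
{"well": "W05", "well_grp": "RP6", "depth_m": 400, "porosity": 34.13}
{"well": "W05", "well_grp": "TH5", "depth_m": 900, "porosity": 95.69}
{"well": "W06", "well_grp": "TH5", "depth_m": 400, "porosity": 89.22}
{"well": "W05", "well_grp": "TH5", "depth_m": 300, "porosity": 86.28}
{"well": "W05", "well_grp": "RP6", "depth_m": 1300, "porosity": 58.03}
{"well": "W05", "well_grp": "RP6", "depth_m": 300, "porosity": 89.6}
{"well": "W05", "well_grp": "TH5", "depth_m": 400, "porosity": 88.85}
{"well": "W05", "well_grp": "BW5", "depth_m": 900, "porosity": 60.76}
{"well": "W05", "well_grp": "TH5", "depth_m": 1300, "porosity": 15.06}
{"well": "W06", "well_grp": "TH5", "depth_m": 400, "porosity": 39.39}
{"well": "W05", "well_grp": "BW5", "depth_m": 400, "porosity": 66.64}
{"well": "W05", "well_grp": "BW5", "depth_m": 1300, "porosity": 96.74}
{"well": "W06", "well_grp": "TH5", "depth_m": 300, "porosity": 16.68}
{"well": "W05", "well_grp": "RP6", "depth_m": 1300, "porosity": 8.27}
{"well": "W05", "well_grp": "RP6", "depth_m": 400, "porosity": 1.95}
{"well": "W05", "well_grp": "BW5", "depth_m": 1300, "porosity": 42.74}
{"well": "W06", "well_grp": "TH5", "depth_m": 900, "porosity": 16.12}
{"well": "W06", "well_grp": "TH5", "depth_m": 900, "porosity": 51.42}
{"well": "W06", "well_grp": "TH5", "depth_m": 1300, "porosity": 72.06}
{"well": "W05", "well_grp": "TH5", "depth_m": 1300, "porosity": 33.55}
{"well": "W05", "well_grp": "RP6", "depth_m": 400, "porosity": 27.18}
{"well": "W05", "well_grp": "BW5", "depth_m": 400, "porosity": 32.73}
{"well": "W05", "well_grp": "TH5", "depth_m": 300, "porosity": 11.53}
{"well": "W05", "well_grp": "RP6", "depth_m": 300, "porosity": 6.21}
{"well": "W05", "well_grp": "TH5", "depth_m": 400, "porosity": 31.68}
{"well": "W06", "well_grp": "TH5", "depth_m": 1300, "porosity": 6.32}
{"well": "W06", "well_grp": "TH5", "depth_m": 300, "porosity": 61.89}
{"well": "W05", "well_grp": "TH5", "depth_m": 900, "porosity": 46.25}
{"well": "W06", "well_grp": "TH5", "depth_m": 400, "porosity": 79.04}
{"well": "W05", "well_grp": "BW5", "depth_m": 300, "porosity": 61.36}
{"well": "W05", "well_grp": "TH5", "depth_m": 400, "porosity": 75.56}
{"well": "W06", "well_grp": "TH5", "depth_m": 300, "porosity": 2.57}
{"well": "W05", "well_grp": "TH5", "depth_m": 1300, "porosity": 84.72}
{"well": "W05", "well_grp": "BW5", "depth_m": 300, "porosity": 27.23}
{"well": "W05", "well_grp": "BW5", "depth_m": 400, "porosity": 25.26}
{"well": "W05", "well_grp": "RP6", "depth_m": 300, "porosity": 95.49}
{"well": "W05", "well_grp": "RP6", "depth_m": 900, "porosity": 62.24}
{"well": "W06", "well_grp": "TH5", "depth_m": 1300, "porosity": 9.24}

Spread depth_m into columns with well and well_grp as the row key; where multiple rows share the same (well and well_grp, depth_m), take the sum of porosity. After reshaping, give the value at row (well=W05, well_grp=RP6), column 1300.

94.13

Rows with well=W05, well_grp=RP6 and depth_m=1300: porosity values are 27.83, 58.03, 8.27.
27.83 + 58.03 + 8.27 = 94.13.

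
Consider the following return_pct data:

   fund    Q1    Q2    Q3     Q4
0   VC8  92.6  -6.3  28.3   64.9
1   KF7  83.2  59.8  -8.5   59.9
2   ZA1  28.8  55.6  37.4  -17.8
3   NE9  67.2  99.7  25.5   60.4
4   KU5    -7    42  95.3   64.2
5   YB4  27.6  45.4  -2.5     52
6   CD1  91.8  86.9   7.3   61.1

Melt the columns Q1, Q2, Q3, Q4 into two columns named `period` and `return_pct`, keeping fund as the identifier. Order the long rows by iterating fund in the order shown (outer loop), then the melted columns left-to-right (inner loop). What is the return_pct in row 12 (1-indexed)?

28 rows total (7 × 4). Row 12: index ⌊(12-1)/4⌋ = 2 into fund → ZA1; (12-1) mod 4 = 3 into the melted columns → Q4.
So row 12 is (ZA1, Q4, -17.8); return_pct = -17.8.

-17.8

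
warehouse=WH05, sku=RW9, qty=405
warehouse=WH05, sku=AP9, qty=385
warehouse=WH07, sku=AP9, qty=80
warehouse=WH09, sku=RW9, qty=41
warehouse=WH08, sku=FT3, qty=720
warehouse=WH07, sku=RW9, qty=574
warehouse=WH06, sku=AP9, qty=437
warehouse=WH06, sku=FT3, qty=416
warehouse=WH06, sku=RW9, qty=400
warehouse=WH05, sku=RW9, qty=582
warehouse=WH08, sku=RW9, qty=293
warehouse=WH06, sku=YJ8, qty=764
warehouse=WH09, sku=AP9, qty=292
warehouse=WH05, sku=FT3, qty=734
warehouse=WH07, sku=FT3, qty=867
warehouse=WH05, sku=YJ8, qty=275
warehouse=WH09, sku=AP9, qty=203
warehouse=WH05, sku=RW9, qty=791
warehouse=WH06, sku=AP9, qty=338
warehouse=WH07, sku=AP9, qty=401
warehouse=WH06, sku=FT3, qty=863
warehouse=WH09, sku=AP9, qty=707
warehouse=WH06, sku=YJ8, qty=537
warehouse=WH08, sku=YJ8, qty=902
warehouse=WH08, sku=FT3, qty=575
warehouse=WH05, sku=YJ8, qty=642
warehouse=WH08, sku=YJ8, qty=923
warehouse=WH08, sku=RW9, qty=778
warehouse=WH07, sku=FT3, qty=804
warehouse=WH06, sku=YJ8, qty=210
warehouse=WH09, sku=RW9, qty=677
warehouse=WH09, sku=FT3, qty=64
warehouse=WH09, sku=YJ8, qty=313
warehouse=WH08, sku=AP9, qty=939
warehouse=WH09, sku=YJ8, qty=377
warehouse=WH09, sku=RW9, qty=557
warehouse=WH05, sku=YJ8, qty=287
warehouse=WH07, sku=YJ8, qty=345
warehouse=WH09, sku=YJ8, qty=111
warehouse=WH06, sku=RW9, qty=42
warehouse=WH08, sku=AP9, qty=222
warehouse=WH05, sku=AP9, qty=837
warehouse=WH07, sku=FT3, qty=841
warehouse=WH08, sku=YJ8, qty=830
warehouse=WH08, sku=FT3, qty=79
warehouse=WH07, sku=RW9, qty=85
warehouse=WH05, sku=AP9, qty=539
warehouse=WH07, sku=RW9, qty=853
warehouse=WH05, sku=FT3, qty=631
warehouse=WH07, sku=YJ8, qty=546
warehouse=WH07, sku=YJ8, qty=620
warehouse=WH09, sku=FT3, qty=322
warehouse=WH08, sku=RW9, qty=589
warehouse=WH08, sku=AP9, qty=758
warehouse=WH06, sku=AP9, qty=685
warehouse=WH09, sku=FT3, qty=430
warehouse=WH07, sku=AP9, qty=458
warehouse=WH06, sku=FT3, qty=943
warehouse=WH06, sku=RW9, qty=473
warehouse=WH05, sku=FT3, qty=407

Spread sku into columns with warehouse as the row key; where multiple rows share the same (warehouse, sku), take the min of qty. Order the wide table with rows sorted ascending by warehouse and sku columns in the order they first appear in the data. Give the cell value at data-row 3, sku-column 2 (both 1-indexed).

With rows sorted ascending by warehouse, row 3 is warehouse=WH07. sku columns in first-appearance order: RW9, AP9, FT3, YJ8; column 2 is AP9.
Long rows with warehouse=WH07, sku=AP9: min(80, 401, 458) = 80.

80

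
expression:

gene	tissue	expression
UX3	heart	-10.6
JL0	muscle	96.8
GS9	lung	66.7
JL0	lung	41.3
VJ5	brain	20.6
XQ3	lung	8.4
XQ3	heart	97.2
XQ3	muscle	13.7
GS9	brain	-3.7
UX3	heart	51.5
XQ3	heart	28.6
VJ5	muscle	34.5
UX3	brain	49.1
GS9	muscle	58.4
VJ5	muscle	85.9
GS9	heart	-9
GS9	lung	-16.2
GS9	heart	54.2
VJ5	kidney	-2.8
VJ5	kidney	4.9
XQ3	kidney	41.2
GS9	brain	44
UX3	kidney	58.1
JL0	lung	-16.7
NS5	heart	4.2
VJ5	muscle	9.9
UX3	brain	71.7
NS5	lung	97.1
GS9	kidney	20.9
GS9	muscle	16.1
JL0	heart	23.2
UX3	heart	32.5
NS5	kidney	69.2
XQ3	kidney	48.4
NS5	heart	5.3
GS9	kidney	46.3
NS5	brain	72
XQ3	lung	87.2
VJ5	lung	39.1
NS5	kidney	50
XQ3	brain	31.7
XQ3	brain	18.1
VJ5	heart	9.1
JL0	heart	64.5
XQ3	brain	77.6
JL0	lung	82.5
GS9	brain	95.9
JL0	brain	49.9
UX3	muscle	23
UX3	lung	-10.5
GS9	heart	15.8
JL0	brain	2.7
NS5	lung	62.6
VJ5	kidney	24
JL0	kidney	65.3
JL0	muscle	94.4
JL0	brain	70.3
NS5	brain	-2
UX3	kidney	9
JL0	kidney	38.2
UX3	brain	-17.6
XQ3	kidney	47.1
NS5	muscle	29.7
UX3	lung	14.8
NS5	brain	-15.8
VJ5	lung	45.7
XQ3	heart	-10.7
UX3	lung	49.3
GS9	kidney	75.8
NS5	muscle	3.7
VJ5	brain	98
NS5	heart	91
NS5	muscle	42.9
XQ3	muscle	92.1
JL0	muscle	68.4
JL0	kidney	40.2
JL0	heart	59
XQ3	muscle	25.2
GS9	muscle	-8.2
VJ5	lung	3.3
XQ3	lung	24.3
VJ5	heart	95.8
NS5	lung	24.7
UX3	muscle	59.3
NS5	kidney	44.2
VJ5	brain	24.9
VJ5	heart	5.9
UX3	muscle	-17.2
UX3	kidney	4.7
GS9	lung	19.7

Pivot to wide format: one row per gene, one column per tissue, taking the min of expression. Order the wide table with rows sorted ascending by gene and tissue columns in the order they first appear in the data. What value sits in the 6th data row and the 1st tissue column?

With rows sorted ascending by gene, row 6 is gene=XQ3. tissue columns in first-appearance order: heart, muscle, lung, brain, kidney; column 1 is heart.
Long rows with gene=XQ3, tissue=heart: min(97.2, 28.6, -10.7) = -10.7.

-10.7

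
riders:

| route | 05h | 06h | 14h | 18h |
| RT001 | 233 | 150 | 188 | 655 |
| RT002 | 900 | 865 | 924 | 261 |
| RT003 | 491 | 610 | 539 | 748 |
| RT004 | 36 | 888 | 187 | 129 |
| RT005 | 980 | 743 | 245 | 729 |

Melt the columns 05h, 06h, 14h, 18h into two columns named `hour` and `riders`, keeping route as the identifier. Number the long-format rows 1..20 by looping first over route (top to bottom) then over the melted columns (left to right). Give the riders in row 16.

129

20 rows total (5 × 4). Row 16: index ⌊(16-1)/4⌋ = 3 into route → RT004; (16-1) mod 4 = 3 into the melted columns → 18h.
So row 16 is (RT004, 18h, 129); riders = 129.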